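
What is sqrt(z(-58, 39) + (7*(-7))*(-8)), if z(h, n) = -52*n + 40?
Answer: 2*I*sqrt(399) ≈ 39.95*I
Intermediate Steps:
z(h, n) = 40 - 52*n
sqrt(z(-58, 39) + (7*(-7))*(-8)) = sqrt((40 - 52*39) + (7*(-7))*(-8)) = sqrt((40 - 2028) - 49*(-8)) = sqrt(-1988 + 392) = sqrt(-1596) = 2*I*sqrt(399)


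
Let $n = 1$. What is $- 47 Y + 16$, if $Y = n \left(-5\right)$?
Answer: $251$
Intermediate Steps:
$Y = -5$ ($Y = 1 \left(-5\right) = -5$)
$- 47 Y + 16 = \left(-47\right) \left(-5\right) + 16 = 235 + 16 = 251$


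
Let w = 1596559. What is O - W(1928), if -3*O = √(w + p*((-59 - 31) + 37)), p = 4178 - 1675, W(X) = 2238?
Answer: -2238 - 10*√14639/3 ≈ -2641.3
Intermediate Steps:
p = 2503
O = -10*√14639/3 (O = -√(1596559 + 2503*((-59 - 31) + 37))/3 = -√(1596559 + 2503*(-90 + 37))/3 = -√(1596559 + 2503*(-53))/3 = -√(1596559 - 132659)/3 = -10*√14639/3 ≈ -403.31)
O - W(1928) = -10*√14639/3 - 1*2238 = -10*√14639/3 - 2238 = -2238 - 10*√14639/3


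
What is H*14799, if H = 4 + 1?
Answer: 73995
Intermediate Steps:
H = 5
H*14799 = 5*14799 = 73995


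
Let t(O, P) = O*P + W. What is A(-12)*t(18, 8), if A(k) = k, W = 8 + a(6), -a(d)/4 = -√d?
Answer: -1824 - 48*√6 ≈ -1941.6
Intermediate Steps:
a(d) = 4*√d (a(d) = -(-4)*√d = 4*√d)
W = 8 + 4*√6 ≈ 17.798
t(O, P) = 8 + 4*√6 + O*P (t(O, P) = O*P + (8 + 4*√6) = 8 + 4*√6 + O*P)
A(-12)*t(18, 8) = -12*(8 + 4*√6 + 18*8) = -12*(8 + 4*√6 + 144) = -12*(152 + 4*√6) = -1824 - 48*√6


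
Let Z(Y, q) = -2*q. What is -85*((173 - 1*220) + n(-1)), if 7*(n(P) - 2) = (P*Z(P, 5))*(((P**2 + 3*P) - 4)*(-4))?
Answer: 6375/7 ≈ 910.71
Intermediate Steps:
n(P) = 2 - 10*P*(16 - 12*P - 4*P**2)/7 (n(P) = 2 + ((P*(-2*5))*(((P**2 + 3*P) - 4)*(-4)))/7 = 2 + ((P*(-10))*((-4 + P**2 + 3*P)*(-4)))/7 = 2 + ((-10*P)*(16 - 12*P - 4*P**2))/7 = 2 + (-10*P*(16 - 12*P - 4*P**2))/7 = 2 - 10*P*(16 - 12*P - 4*P**2)/7)
-85*((173 - 1*220) + n(-1)) = -85*((173 - 1*220) + (2 - 160/7*(-1) + (40/7)*(-1)**3 + (120/7)*(-1)**2)) = -85*((173 - 220) + (2 + 160/7 + (40/7)*(-1) + (120/7)*1)) = -85*(-47 + (2 + 160/7 - 40/7 + 120/7)) = -85*(-47 + 254/7) = -85*(-75/7) = 6375/7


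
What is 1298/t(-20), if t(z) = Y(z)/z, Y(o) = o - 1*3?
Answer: 25960/23 ≈ 1128.7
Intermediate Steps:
Y(o) = -3 + o (Y(o) = o - 3 = -3 + o)
t(z) = (-3 + z)/z
1298/t(-20) = 1298/(((-3 - 20)/(-20))) = 1298/((-1/20*(-23))) = 1298/(23/20) = 1298*(20/23) = 25960/23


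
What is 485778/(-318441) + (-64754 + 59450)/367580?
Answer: -15020940692/9754378565 ≈ -1.5399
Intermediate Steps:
485778/(-318441) + (-64754 + 59450)/367580 = 485778*(-1/318441) - 5304*1/367580 = -161926/106147 - 1326/91895 = -15020940692/9754378565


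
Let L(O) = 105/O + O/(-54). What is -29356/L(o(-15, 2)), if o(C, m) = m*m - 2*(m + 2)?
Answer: 3170448/2827 ≈ 1121.5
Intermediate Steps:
o(C, m) = -4 + m**2 - 2*m (o(C, m) = m**2 - 2*(2 + m) = m**2 + (-4 - 2*m) = -4 + m**2 - 2*m)
L(O) = 105/O - O/54 (L(O) = 105/O + O*(-1/54) = 105/O - O/54)
-29356/L(o(-15, 2)) = -29356/(105/(-4 + 2**2 - 2*2) - (-4 + 2**2 - 2*2)/54) = -29356/(105/(-4 + 4 - 4) - (-4 + 4 - 4)/54) = -29356/(105/(-4) - 1/54*(-4)) = -29356/(105*(-1/4) + 2/27) = -29356/(-105/4 + 2/27) = -29356/(-2827/108) = -29356*(-108/2827) = 3170448/2827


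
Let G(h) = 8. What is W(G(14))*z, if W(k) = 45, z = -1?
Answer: -45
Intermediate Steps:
W(G(14))*z = 45*(-1) = -45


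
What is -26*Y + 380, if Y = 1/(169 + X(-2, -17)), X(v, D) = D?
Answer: 28867/76 ≈ 379.83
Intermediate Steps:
Y = 1/152 (Y = 1/(169 - 17) = 1/152 ≈ 0.0065789)
-26*Y + 380 = -26*1/152 + 380 = -13/76 + 380 = 28867/76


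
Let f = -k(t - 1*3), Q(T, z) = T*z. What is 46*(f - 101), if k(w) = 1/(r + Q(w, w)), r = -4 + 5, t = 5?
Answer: -23276/5 ≈ -4655.2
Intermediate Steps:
r = 1
k(w) = 1/(1 + w**2) (k(w) = 1/(1 + w*w) = 1/(1 + w**2))
f = -1/5 (f = -1/(1 + (5 - 1*3)**2) = -1/(1 + (5 - 3)**2) = -1/(1 + 2**2) = -1/(1 + 4) = -1/5 ≈ -0.20000)
46*(f - 101) = 46*(-1/5 - 101) = 46*(-506/5) = -23276/5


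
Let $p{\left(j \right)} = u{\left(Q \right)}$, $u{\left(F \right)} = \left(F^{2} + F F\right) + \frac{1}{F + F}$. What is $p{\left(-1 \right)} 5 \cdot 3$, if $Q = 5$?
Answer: $\frac{1503}{2} \approx 751.5$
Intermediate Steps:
$u{\left(F \right)} = \frac{1}{2 F} + 2 F^{2}$ ($u{\left(F \right)} = \left(F^{2} + F^{2}\right) + \frac{1}{2 F} = 2 F^{2} + \frac{1}{2 F} = \frac{1}{2 F} + 2 F^{2}$)
$p{\left(j \right)} = \frac{501}{10}$ ($p{\left(j \right)} = \frac{1 + 4 \cdot 5^{3}}{2 \cdot 5} = \frac{1}{2} \cdot \frac{1}{5} \left(1 + 4 \cdot 125\right) = \frac{1}{2} \cdot \frac{1}{5} \left(1 + 500\right) = \frac{1}{2} \cdot \frac{1}{5} \cdot 501 = \frac{501}{10}$)
$p{\left(-1 \right)} 5 \cdot 3 = \frac{501}{10} \cdot 5 \cdot 3 = \frac{501}{2} \cdot 3 = \frac{1503}{2}$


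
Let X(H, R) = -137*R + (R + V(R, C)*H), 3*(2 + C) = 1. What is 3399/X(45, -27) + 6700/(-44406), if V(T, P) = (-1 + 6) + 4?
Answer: 763087/1117551 ≈ 0.68282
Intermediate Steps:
C = -5/3 (C = -2 + (⅓)*1 = -2 + ⅓ = -5/3 ≈ -1.6667)
V(T, P) = 9 (V(T, P) = 5 + 4 = 9)
X(H, R) = -136*R + 9*H (X(H, R) = -137*R + (R + 9*H) = -136*R + 9*H)
3399/X(45, -27) + 6700/(-44406) = 3399/(-136*(-27) + 9*45) + 6700/(-44406) = 3399/(3672 + 405) + 6700*(-1/44406) = 3399/4077 - 3350/22203 = 3399*(1/4077) - 3350/22203 = 1133/1359 - 3350/22203 = 763087/1117551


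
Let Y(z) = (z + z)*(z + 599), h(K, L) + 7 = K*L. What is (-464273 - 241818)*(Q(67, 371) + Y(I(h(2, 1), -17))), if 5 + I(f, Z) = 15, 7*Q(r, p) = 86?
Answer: -60262042486/7 ≈ -8.6089e+9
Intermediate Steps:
h(K, L) = -7 + K*L
Q(r, p) = 86/7 (Q(r, p) = (⅐)*86 = 86/7)
I(f, Z) = 10 (I(f, Z) = -5 + 15 = 10)
Y(z) = 2*z*(599 + z) (Y(z) = (2*z)*(599 + z) = 2*z*(599 + z))
(-464273 - 241818)*(Q(67, 371) + Y(I(h(2, 1), -17))) = (-464273 - 241818)*(86/7 + 2*10*(599 + 10)) = -706091*(86/7 + 2*10*609) = -706091*(86/7 + 12180) = -706091*85346/7 = -60262042486/7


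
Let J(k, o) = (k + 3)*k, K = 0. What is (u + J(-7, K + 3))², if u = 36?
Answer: 4096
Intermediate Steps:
J(k, o) = k*(3 + k) (J(k, o) = (3 + k)*k = k*(3 + k))
(u + J(-7, K + 3))² = (36 - 7*(3 - 7))² = (36 - 7*(-4))² = (36 + 28)² = 64² = 4096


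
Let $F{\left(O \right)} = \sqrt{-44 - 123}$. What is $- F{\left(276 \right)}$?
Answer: $- i \sqrt{167} \approx - 12.923 i$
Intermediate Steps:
$F{\left(O \right)} = i \sqrt{167}$ ($F{\left(O \right)} = \sqrt{-167} = i \sqrt{167}$)
$- F{\left(276 \right)} = - i \sqrt{167}$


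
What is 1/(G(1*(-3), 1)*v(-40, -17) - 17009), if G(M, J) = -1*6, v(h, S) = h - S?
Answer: -1/16871 ≈ -5.9273e-5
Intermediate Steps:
G(M, J) = -6
1/(G(1*(-3), 1)*v(-40, -17) - 17009) = 1/(-6*(-40 - 1*(-17)) - 17009) = 1/(-6*(-40 + 17) - 17009) = 1/(-6*(-23) - 17009) = 1/(138 - 17009) = 1/(-16871) = -1/16871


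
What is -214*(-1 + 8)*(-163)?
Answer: 244174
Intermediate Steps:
-214*(-1 + 8)*(-163) = -214*7*(-163) = -107*14*(-163) = -1498*(-163) = 244174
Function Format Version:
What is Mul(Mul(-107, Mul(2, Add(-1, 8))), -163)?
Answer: 244174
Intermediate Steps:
Mul(Mul(-107, Mul(2, Add(-1, 8))), -163) = Mul(Mul(-107, Mul(2, 7)), -163) = Mul(Mul(-107, 14), -163) = Mul(-1498, -163) = 244174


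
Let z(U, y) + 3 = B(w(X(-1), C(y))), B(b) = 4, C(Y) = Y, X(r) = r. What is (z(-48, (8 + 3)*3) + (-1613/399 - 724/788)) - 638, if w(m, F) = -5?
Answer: -50460091/78603 ≈ -641.96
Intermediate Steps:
z(U, y) = 1 (z(U, y) = -3 + 4 = 1)
(z(-48, (8 + 3)*3) + (-1613/399 - 724/788)) - 638 = (1 + (-1613/399 - 724/788)) - 638 = (1 + (-1613*1/399 - 724*1/788)) - 638 = (1 + (-1613/399 - 181/197)) - 638 = (1 - 389980/78603) - 638 = -311377/78603 - 638 = -50460091/78603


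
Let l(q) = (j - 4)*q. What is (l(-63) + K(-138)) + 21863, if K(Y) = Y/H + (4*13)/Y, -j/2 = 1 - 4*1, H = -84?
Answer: 20999165/966 ≈ 21738.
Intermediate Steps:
j = 6 (j = -2*(1 - 4*1) = -2*(1 - 4) = -2*(-3) = 6)
l(q) = 2*q (l(q) = (6 - 4)*q = 2*q)
K(Y) = 52/Y - Y/84 (K(Y) = Y/(-84) + (4*13)/Y = Y*(-1/84) + 52/Y = -Y/84 + 52/Y = 52/Y - Y/84)
(l(-63) + K(-138)) + 21863 = (2*(-63) + (52/(-138) - 1/84*(-138))) + 21863 = (-126 + (52*(-1/138) + 23/14)) + 21863 = (-126 + (-26/69 + 23/14)) + 21863 = (-126 + 1223/966) + 21863 = -120493/966 + 21863 = 20999165/966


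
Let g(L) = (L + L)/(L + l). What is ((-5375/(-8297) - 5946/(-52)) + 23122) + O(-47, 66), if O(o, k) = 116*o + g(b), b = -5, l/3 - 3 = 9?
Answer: 118932891381/6687382 ≈ 17785.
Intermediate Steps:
l = 36 (l = 9 + 3*9 = 9 + 27 = 36)
g(L) = 2*L/(36 + L) (g(L) = (L + L)/(L + 36) = (2*L)/(36 + L) = 2*L/(36 + L))
O(o, k) = -10/31 + 116*o (O(o, k) = 116*o + 2*(-5)/(36 - 5) = 116*o + 2*(-5)/31 = 116*o + 2*(-5)*(1/31) = 116*o - 10/31 = -10/31 + 116*o)
((-5375/(-8297) - 5946/(-52)) + 23122) + O(-47, 66) = ((-5375/(-8297) - 5946/(-52)) + 23122) + (-10/31 + 116*(-47)) = ((-5375*(-1/8297) - 5946*(-1/52)) + 23122) + (-10/31 - 5452) = ((5375/8297 + 2973/26) + 23122) - 169022/31 = (24806731/215722 + 23122) - 169022/31 = 5012730815/215722 - 169022/31 = 118932891381/6687382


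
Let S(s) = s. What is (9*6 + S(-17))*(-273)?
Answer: -10101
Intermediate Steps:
(9*6 + S(-17))*(-273) = (9*6 - 17)*(-273) = (54 - 17)*(-273) = 37*(-273) = -10101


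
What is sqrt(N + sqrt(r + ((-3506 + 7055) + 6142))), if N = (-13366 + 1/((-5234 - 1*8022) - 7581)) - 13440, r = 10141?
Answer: sqrt(-11638644353451 + 868361138*sqrt(4958))/20837 ≈ 163.29*I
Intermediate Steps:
N = -558556623/20837 (N = (-13366 + 1/((-5234 - 8022) - 7581)) - 13440 = (-13366 + 1/(-13256 - 7581)) - 13440 = (-13366 + 1/(-20837)) - 13440 = (-13366 - 1/20837) - 13440 = -278507343/20837 - 13440 = -558556623/20837 ≈ -26806.)
sqrt(N + sqrt(r + ((-3506 + 7055) + 6142))) = sqrt(-558556623/20837 + sqrt(10141 + ((-3506 + 7055) + 6142))) = sqrt(-558556623/20837 + sqrt(10141 + (3549 + 6142))) = sqrt(-558556623/20837 + sqrt(10141 + 9691)) = sqrt(-558556623/20837 + sqrt(19832)) = sqrt(-558556623/20837 + 2*sqrt(4958))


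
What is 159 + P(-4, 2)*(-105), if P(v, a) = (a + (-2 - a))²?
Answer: -261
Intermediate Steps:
P(v, a) = 4 (P(v, a) = (-2)² = 4)
159 + P(-4, 2)*(-105) = 159 + 4*(-105) = 159 - 420 = -261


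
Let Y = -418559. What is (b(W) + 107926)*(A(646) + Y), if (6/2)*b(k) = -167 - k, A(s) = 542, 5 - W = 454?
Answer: -45154196340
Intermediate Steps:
W = -449 (W = 5 - 1*454 = 5 - 454 = -449)
b(k) = -167/3 - k/3 (b(k) = (-167 - k)/3 = -167/3 - k/3)
(b(W) + 107926)*(A(646) + Y) = ((-167/3 - ⅓*(-449)) + 107926)*(542 - 418559) = ((-167/3 + 449/3) + 107926)*(-418017) = (94 + 107926)*(-418017) = 108020*(-418017) = -45154196340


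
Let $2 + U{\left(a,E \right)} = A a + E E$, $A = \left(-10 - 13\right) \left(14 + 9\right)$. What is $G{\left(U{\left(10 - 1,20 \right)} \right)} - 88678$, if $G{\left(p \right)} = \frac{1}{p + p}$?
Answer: $- \frac{773804229}{8726} \approx -88678.0$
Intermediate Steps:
$A = -529$ ($A = \left(-23\right) 23 = -529$)
$U{\left(a,E \right)} = -2 + E^{2} - 529 a$ ($U{\left(a,E \right)} = -2 + \left(- 529 a + E E\right) = -2 + \left(- 529 a + E^{2}\right) = -2 + \left(E^{2} - 529 a\right) = -2 + E^{2} - 529 a$)
$G{\left(p \right)} = \frac{1}{2 p}$
$G{\left(U{\left(10 - 1,20 \right)} \right)} - 88678 = \frac{1}{2 \left(-2 + 20^{2} - 529 \left(10 - 1\right)\right)} - 88678 = \frac{1}{2 \left(-2 + 400 - 4761\right)} - 88678 = \frac{1}{2 \left(-4363\right)} - 88678 = \frac{1}{2} \left(- \frac{1}{4363}\right) - 88678 = - \frac{1}{8726} - 88678 = - \frac{773804229}{8726}$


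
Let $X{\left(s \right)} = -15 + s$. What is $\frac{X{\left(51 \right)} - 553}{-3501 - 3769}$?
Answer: $\frac{517}{7270} \approx 0.071114$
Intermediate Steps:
$\frac{X{\left(51 \right)} - 553}{-3501 - 3769} = \frac{\left(-15 + 51\right) - 553}{-3501 - 3769} = \frac{36 - 553}{-7270} = \left(-517\right) \left(- \frac{1}{7270}\right) = \frac{517}{7270}$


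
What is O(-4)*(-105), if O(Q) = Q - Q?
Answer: 0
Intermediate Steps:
O(Q) = 0
O(-4)*(-105) = 0*(-105) = 0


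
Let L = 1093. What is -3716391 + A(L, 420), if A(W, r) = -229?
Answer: -3716620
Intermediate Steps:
-3716391 + A(L, 420) = -3716391 - 229 = -3716620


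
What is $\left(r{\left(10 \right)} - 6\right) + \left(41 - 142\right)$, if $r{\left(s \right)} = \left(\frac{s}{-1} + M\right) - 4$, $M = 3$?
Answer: $-118$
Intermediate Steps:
$r{\left(s \right)} = -1 - s$ ($r{\left(s \right)} = \left(\frac{s}{-1} + 3\right) - 4 = \left(s \left(-1\right) + 3\right) - 4 = \left(- s + 3\right) - 4 = \left(3 - s\right) - 4 = -1 - s$)
$\left(r{\left(10 \right)} - 6\right) + \left(41 - 142\right) = \left(\left(-1 - 10\right) - 6\right) + \left(41 - 142\right) = \left(\left(-1 - 10\right) - 6\right) - 101 = \left(-11 - 6\right) - 101 = -17 - 101 = -118$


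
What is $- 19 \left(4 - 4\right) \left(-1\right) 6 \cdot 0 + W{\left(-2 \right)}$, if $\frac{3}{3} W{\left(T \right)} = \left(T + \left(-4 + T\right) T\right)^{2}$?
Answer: $100$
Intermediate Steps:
$W{\left(T \right)} = \left(T + T \left(-4 + T\right)\right)^{2}$ ($W{\left(T \right)} = \left(T + \left(-4 + T\right) T\right)^{2} = \left(T + T \left(-4 + T\right)\right)^{2}$)
$- 19 \left(4 - 4\right) \left(-1\right) 6 \cdot 0 + W{\left(-2 \right)} = - 19 \left(4 - 4\right) \left(-1\right) 6 \cdot 0 + \left(-2\right)^{2} \left(-3 - 2\right)^{2} = - 19 \cdot 0 \left(-1\right) 6 \cdot 0 + 4 \left(-5\right)^{2} = - 19 \cdot 0 \cdot 6 \cdot 0 + 4 \cdot 25 = - 19 \cdot 0 \cdot 0 + 100 = \left(-19\right) 0 + 100 = 0 + 100 = 100$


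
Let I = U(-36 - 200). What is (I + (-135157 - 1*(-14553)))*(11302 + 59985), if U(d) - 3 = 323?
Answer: -8574257786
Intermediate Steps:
U(d) = 326 (U(d) = 3 + 323 = 326)
I = 326
(I + (-135157 - 1*(-14553)))*(11302 + 59985) = (326 + (-135157 - 1*(-14553)))*(11302 + 59985) = (326 + (-135157 + 14553))*71287 = (326 - 120604)*71287 = -120278*71287 = -8574257786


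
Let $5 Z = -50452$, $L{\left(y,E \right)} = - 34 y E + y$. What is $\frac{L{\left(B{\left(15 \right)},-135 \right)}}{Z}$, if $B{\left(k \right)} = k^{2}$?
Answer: $- \frac{5164875}{50452} \approx -102.37$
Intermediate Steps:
$L{\left(y,E \right)} = y - 34 E y$ ($L{\left(y,E \right)} = - 34 E y + y = y - 34 E y$)
$Z = - \frac{50452}{5}$ ($Z = \frac{1}{5} \left(-50452\right) = - \frac{50452}{5} \approx -10090.0$)
$\frac{L{\left(B{\left(15 \right)},-135 \right)}}{Z} = \frac{15^{2} \left(1 - -4590\right)}{- \frac{50452}{5}} = 225 \left(1 + 4590\right) \left(- \frac{5}{50452}\right) = 225 \cdot 4591 \left(- \frac{5}{50452}\right) = 1032975 \left(- \frac{5}{50452}\right) = - \frac{5164875}{50452}$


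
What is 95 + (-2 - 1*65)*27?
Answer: -1714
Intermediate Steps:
95 + (-2 - 1*65)*27 = 95 + (-2 - 65)*27 = 95 - 67*27 = 95 - 1809 = -1714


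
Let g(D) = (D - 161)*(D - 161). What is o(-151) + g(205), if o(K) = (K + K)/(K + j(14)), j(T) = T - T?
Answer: 1938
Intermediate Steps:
g(D) = (-161 + D)² (g(D) = (-161 + D)*(-161 + D) = (-161 + D)²)
j(T) = 0
o(K) = 2 (o(K) = (K + K)/(K + 0) = (2*K)/K = 2)
o(-151) + g(205) = 2 + (-161 + 205)² = 2 + 44² = 2 + 1936 = 1938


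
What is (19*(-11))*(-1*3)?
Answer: 627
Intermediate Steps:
(19*(-11))*(-1*3) = -209*(-3) = 627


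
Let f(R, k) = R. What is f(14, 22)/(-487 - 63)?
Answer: -7/275 ≈ -0.025455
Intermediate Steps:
f(14, 22)/(-487 - 63) = 14/(-487 - 63) = 14/(-550) = 14*(-1/550) = -7/275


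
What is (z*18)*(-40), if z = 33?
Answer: -23760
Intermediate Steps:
(z*18)*(-40) = (33*18)*(-40) = 594*(-40) = -23760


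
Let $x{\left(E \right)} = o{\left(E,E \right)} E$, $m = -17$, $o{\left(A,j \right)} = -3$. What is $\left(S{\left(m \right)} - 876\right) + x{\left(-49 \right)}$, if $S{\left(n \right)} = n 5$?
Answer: $-814$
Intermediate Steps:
$S{\left(n \right)} = 5 n$
$x{\left(E \right)} = - 3 E$
$\left(S{\left(m \right)} - 876\right) + x{\left(-49 \right)} = \left(5 \left(-17\right) - 876\right) - -147 = \left(-85 - 876\right) + 147 = -961 + 147 = -814$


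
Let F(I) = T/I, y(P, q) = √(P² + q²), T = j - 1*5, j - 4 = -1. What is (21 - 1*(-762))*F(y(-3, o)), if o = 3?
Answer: -261*√2 ≈ -369.11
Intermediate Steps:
j = 3 (j = 4 - 1 = 3)
T = -2 (T = 3 - 1*5 = 3 - 5 = -2)
F(I) = -2/I
(21 - 1*(-762))*F(y(-3, o)) = (21 - 1*(-762))*(-2/√((-3)² + 3²)) = (21 + 762)*(-2/√(9 + 9)) = 783*(-2*√2/6) = 783*(-√2/3) = -261*√2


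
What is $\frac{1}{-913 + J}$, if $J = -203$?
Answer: $- \frac{1}{1116} \approx -0.00089606$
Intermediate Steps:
$\frac{1}{-913 + J} = \frac{1}{-913 - 203} = \frac{1}{-1116} = - \frac{1}{1116}$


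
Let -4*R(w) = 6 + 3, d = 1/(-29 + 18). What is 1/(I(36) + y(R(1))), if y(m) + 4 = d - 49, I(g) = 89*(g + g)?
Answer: 11/69904 ≈ 0.00015736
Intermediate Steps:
d = -1/11 (d = 1/(-11) = -1/11 ≈ -0.090909)
I(g) = 178*g (I(g) = 89*(2*g) = 178*g)
R(w) = -9/4 (R(w) = -(6 + 3)/4 = -¼*9 = -9/4)
y(m) = -584/11 (y(m) = -4 + (-1/11 - 49) = -4 - 540/11 = -584/11)
1/(I(36) + y(R(1))) = 1/(178*36 - 584/11) = 1/(6408 - 584/11) = 1/(69904/11) = 11/69904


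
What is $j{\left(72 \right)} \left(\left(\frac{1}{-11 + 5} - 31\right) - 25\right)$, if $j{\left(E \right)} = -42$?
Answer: $2359$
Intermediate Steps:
$j{\left(72 \right)} \left(\left(\frac{1}{-11 + 5} - 31\right) - 25\right) = - 42 \left(\left(\frac{1}{-11 + 5} - 31\right) - 25\right) = - 42 \left(\left(\frac{1}{-6} - 31\right) - 25\right) = - 42 \left(\left(- \frac{1}{6} - 31\right) - 25\right) = - 42 \left(- \frac{187}{6} - 25\right) = \left(-42\right) \left(- \frac{337}{6}\right) = 2359$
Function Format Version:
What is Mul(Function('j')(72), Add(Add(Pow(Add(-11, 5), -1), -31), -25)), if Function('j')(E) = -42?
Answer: 2359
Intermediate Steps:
Mul(Function('j')(72), Add(Add(Pow(Add(-11, 5), -1), -31), -25)) = Mul(-42, Add(Add(Pow(Add(-11, 5), -1), -31), -25)) = Mul(-42, Add(Add(Pow(-6, -1), -31), -25)) = Mul(-42, Add(Add(Rational(-1, 6), -31), -25)) = Mul(-42, Add(Rational(-187, 6), -25)) = Mul(-42, Rational(-337, 6)) = 2359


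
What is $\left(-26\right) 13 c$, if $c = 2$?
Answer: $-676$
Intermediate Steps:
$\left(-26\right) 13 c = \left(-26\right) 13 \cdot 2 = \left(-338\right) 2 = -676$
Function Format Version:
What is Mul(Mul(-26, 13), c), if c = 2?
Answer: -676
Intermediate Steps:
Mul(Mul(-26, 13), c) = Mul(Mul(-26, 13), 2) = Mul(-338, 2) = -676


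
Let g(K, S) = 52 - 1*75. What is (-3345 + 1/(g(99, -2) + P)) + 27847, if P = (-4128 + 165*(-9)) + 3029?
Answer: 63876713/2607 ≈ 24502.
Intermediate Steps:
g(K, S) = -23 (g(K, S) = 52 - 75 = -23)
P = -2584 (P = (-4128 - 1485) + 3029 = -5613 + 3029 = -2584)
(-3345 + 1/(g(99, -2) + P)) + 27847 = (-3345 + 1/(-23 - 2584)) + 27847 = (-3345 + 1/(-2607)) + 27847 = (-3345 - 1/2607) + 27847 = -8720416/2607 + 27847 = 63876713/2607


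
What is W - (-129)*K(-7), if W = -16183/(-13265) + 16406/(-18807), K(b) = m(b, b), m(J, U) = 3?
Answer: 96633496976/249474855 ≈ 387.35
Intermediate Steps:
K(b) = 3
W = 86728091/249474855 (W = -16183*(-1/13265) + 16406*(-1/18807) = 16183/13265 - 16406/18807 = 86728091/249474855 ≈ 0.34764)
W - (-129)*K(-7) = 86728091/249474855 - (-129)*3 = 86728091/249474855 - 1*(-387) = 86728091/249474855 + 387 = 96633496976/249474855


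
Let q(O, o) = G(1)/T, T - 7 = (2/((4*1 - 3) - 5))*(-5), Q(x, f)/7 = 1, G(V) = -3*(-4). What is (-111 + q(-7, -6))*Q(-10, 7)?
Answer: -14595/19 ≈ -768.16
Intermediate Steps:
G(V) = 12
Q(x, f) = 7 (Q(x, f) = 7*1 = 7)
T = 19/2 (T = 7 + (2/((4*1 - 3) - 5))*(-5) = 7 + (2/((4 - 3) - 5))*(-5) = 7 + (2/(1 - 5))*(-5) = 7 + (2/(-4))*(-5) = 7 + (2*(-¼))*(-5) = 7 - ½*(-5) = 7 + 5/2 = 19/2 ≈ 9.5000)
q(O, o) = 24/19 (q(O, o) = 12/(19/2) = 12*(2/19) = 24/19)
(-111 + q(-7, -6))*Q(-10, 7) = (-111 + 24/19)*7 = -2085/19*7 = -14595/19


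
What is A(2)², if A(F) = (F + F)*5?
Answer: 400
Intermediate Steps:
A(F) = 10*F (A(F) = (2*F)*5 = 10*F)
A(2)² = (10*2)² = 20² = 400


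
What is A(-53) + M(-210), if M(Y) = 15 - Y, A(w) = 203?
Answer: 428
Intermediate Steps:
A(-53) + M(-210) = 203 + (15 - 1*(-210)) = 203 + (15 + 210) = 203 + 225 = 428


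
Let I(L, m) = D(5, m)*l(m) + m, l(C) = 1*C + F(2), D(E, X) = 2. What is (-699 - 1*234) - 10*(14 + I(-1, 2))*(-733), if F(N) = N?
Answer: 174987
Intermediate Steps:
l(C) = 2 + C (l(C) = 1*C + 2 = C + 2 = 2 + C)
I(L, m) = 4 + 3*m (I(L, m) = 2*(2 + m) + m = (4 + 2*m) + m = 4 + 3*m)
(-699 - 1*234) - 10*(14 + I(-1, 2))*(-733) = (-699 - 1*234) - 10*(14 + (4 + 3*2))*(-733) = (-699 - 234) - 10*(14 + (4 + 6))*(-733) = -933 - 10*(14 + 10)*(-733) = -933 - 10*24*(-733) = -933 - 240*(-733) = -933 + 175920 = 174987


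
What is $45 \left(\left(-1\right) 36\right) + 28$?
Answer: $-1592$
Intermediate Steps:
$45 \left(\left(-1\right) 36\right) + 28 = 45 \left(-36\right) + 28 = -1620 + 28 = -1592$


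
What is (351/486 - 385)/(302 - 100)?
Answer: -6917/3636 ≈ -1.9024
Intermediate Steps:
(351/486 - 385)/(302 - 100) = (351*(1/486) - 385)/202 = (13/18 - 385)*(1/202) = -6917/18*1/202 = -6917/3636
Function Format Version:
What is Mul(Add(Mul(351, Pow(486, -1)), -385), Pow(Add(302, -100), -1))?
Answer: Rational(-6917, 3636) ≈ -1.9024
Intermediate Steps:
Mul(Add(Mul(351, Pow(486, -1)), -385), Pow(Add(302, -100), -1)) = Mul(Add(Mul(351, Rational(1, 486)), -385), Pow(202, -1)) = Mul(Add(Rational(13, 18), -385), Rational(1, 202)) = Mul(Rational(-6917, 18), Rational(1, 202)) = Rational(-6917, 3636)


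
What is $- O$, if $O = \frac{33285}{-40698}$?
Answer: $\frac{1585}{1938} \approx 0.81785$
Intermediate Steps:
$O = - \frac{1585}{1938}$ ($O = 33285 \left(- \frac{1}{40698}\right) = - \frac{1585}{1938} \approx -0.81785$)
$- O = \left(-1\right) \left(- \frac{1585}{1938}\right) = \frac{1585}{1938}$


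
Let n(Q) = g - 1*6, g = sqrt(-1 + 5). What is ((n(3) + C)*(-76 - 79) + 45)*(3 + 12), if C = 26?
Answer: -50475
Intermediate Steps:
g = 2 (g = sqrt(4) = 2)
n(Q) = -4 (n(Q) = 2 - 1*6 = 2 - 6 = -4)
((n(3) + C)*(-76 - 79) + 45)*(3 + 12) = ((-4 + 26)*(-76 - 79) + 45)*(3 + 12) = (22*(-155) + 45)*15 = (-3410 + 45)*15 = -3365*15 = -50475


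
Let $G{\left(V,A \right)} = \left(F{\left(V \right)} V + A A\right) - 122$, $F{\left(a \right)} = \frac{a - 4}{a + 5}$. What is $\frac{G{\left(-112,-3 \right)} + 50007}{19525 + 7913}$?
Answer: $\frac{887611}{489311} \approx 1.814$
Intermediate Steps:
$F{\left(a \right)} = \frac{-4 + a}{5 + a}$
$G{\left(V,A \right)} = -122 + A^{2} + \frac{V \left(-4 + V\right)}{5 + V}$ ($G{\left(V,A \right)} = \left(\frac{-4 + V}{5 + V} V + A A\right) - 122 = \left(\frac{V \left(-4 + V\right)}{5 + V} + A^{2}\right) - 122 = \left(A^{2} + \frac{V \left(-4 + V\right)}{5 + V}\right) - 122 = -122 + A^{2} + \frac{V \left(-4 + V\right)}{5 + V}$)
$\frac{G{\left(-112,-3 \right)} + 50007}{19525 + 7913} = \frac{\frac{- 112 \left(-4 - 112\right) + \left(-122 + \left(-3\right)^{2}\right) \left(5 - 112\right)}{5 - 112} + 50007}{19525 + 7913} = \frac{\frac{\left(-112\right) \left(-116\right) + \left(-122 + 9\right) \left(-107\right)}{-107} + 50007}{27438} = \left(- \frac{12992 - -12091}{107} + 50007\right) \frac{1}{27438} = \left(- \frac{12992 + 12091}{107} + 50007\right) \frac{1}{27438} = \left(\left(- \frac{1}{107}\right) 25083 + 50007\right) \frac{1}{27438} = \left(- \frac{25083}{107} + 50007\right) \frac{1}{27438} = \frac{5325666}{107} \cdot \frac{1}{27438} = \frac{887611}{489311}$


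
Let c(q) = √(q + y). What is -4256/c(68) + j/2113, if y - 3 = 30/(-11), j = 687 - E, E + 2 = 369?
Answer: 320/2113 - 4256*√8261/751 ≈ -514.93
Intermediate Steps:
E = 367 (E = -2 + 369 = 367)
j = 320 (j = 687 - 1*367 = 687 - 367 = 320)
y = 3/11 (y = 3 + 30/(-11) = 3 + 30*(-1/11) = 3 - 30/11 = 3/11 ≈ 0.27273)
c(q) = √(3/11 + q) (c(q) = √(q + 3/11) = √(3/11 + q))
-4256/c(68) + j/2113 = -4256*11/√(33 + 121*68) + 320/2113 = -4256*11/√(33 + 8228) + 320*(1/2113) = -4256*√8261/751 + 320/2113 = 320/2113 - 4256*√8261/751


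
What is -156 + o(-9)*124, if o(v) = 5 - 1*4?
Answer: -32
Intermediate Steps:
o(v) = 1 (o(v) = 5 - 4 = 1)
-156 + o(-9)*124 = -156 + 1*124 = -156 + 124 = -32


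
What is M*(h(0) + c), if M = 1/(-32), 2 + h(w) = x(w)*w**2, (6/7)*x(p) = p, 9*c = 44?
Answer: -13/144 ≈ -0.090278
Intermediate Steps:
c = 44/9 (c = (1/9)*44 = 44/9 ≈ 4.8889)
x(p) = 7*p/6
h(w) = -2 + 7*w**3/6 (h(w) = -2 + (7*w/6)*w**2 = -2 + 7*w**3/6)
M = -1/32 (M = 1*(-1/32) = -1/32 ≈ -0.031250)
M*(h(0) + c) = -((-2 + (7/6)*0**3) + 44/9)/32 = -((-2 + (7/6)*0) + 44/9)/32 = -((-2 + 0) + 44/9)/32 = -(-2 + 44/9)/32 = -1/32*26/9 = -13/144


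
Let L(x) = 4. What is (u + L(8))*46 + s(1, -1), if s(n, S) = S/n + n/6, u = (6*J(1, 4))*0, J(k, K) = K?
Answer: 1099/6 ≈ 183.17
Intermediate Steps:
u = 0 (u = (6*4)*0 = 24*0 = 0)
s(n, S) = n/6 + S/n (s(n, S) = S/n + n*(⅙) = S/n + n/6 = n/6 + S/n)
(u + L(8))*46 + s(1, -1) = (0 + 4)*46 + ((⅙)*1 - 1/1) = 4*46 + (⅙ - 1*1) = 184 + (⅙ - 1) = 184 - ⅚ = 1099/6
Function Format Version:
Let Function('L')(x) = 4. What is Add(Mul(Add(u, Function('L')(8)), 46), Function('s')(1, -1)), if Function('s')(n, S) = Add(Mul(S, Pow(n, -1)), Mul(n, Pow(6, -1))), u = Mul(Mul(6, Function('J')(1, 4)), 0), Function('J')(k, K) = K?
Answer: Rational(1099, 6) ≈ 183.17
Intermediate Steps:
u = 0 (u = Mul(Mul(6, 4), 0) = Mul(24, 0) = 0)
Function('s')(n, S) = Add(Mul(Rational(1, 6), n), Mul(S, Pow(n, -1))) (Function('s')(n, S) = Add(Mul(S, Pow(n, -1)), Mul(n, Rational(1, 6))) = Add(Mul(S, Pow(n, -1)), Mul(Rational(1, 6), n)) = Add(Mul(Rational(1, 6), n), Mul(S, Pow(n, -1))))
Add(Mul(Add(u, Function('L')(8)), 46), Function('s')(1, -1)) = Add(Mul(Add(0, 4), 46), Add(Mul(Rational(1, 6), 1), Mul(-1, Pow(1, -1)))) = Add(Mul(4, 46), Add(Rational(1, 6), Mul(-1, 1))) = Add(184, Add(Rational(1, 6), -1)) = Add(184, Rational(-5, 6)) = Rational(1099, 6)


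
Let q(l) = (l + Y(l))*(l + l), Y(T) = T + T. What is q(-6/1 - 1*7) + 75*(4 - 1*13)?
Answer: 339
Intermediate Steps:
Y(T) = 2*T
q(l) = 6*l**2 (q(l) = (l + 2*l)*(l + l) = (3*l)*(2*l) = 6*l**2)
q(-6/1 - 1*7) + 75*(4 - 1*13) = 6*(-6/1 - 1*7)**2 + 75*(4 - 1*13) = 6*(-6*1 - 7)**2 + 75*(4 - 13) = 6*(-6 - 7)**2 + 75*(-9) = 6*(-13)**2 - 675 = 6*169 - 675 = 1014 - 675 = 339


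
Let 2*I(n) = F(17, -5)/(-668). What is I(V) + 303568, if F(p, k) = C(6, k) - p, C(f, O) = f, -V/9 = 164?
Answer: 405566859/1336 ≈ 3.0357e+5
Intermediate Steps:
V = -1476 (V = -9*164 = -1476)
F(p, k) = 6 - p
I(n) = 11/1336 (I(n) = ((6 - 1*17)/(-668))/2 = ((6 - 17)*(-1/668))/2 = (-11*(-1/668))/2 = (½)*(11/668) = 11/1336)
I(V) + 303568 = 11/1336 + 303568 = 405566859/1336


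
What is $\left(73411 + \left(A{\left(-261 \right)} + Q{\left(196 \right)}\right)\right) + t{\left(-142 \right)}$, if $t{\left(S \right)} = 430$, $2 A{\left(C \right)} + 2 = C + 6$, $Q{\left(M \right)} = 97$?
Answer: $\frac{147619}{2} \approx 73810.0$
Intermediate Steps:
$A{\left(C \right)} = 2 + \frac{C}{2}$ ($A{\left(C \right)} = -1 + \frac{C + 6}{2} = -1 + \frac{6 + C}{2} = -1 + \left(3 + \frac{C}{2}\right) = 2 + \frac{C}{2}$)
$\left(73411 + \left(A{\left(-261 \right)} + Q{\left(196 \right)}\right)\right) + t{\left(-142 \right)} = \left(73411 + \left(\left(2 + \frac{1}{2} \left(-261\right)\right) + 97\right)\right) + 430 = \left(73411 + \left(\left(2 - \frac{261}{2}\right) + 97\right)\right) + 430 = \left(73411 + \left(- \frac{257}{2} + 97\right)\right) + 430 = \left(73411 - \frac{63}{2}\right) + 430 = \frac{146759}{2} + 430 = \frac{147619}{2}$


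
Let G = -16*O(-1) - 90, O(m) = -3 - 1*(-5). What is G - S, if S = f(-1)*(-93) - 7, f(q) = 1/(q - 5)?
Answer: -261/2 ≈ -130.50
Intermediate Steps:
O(m) = 2 (O(m) = -3 + 5 = 2)
f(q) = 1/(-5 + q)
G = -122 (G = -16*2 - 90 = -32 - 90 = -122)
S = 17/2 (S = -93/(-5 - 1) - 7 = -93/(-6) - 7 = -⅙*(-93) - 7 = 31/2 - 7 = 17/2 ≈ 8.5000)
G - S = -122 - 1*17/2 = -122 - 17/2 = -261/2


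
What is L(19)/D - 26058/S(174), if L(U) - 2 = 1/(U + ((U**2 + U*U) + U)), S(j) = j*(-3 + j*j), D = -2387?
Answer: -9214034917/1592646788040 ≈ -0.0057854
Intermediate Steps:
S(j) = j*(-3 + j**2)
L(U) = 2 + 1/(2*U + 2*U**2) (L(U) = 2 + 1/(U + ((U**2 + U*U) + U)) = 2 + 1/(U + ((U**2 + U**2) + U)) = 2 + 1/(U + (2*U**2 + U)) = 2 + 1/(U + (U + 2*U**2)) = 2 + 1/(2*U + 2*U**2))
L(19)/D - 26058/S(174) = ((1/2)*(1 + 4*19 + 4*19**2)/(19*(1 + 19)))/(-2387) - 26058*1/(174*(-3 + 174**2)) = ((1/2)*(1/19)*(1 + 76 + 4*361)/20)*(-1/2387) - 26058*1/(174*(-3 + 30276)) = ((1/2)*(1/19)*(1/20)*(1 + 76 + 1444))*(-1/2387) - 26058/(174*30273) = ((1/2)*(1/19)*(1/20)*1521)*(-1/2387) - 26058/5267502 = (1521/760)*(-1/2387) - 26058*1/5267502 = -1521/1814120 - 4343/877917 = -9214034917/1592646788040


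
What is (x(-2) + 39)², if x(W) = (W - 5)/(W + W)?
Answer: 26569/16 ≈ 1660.6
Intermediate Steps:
x(W) = (-5 + W)/(2*W) (x(W) = (-5 + W)/((2*W)) = (-5 + W)*(1/(2*W)) = (-5 + W)/(2*W))
(x(-2) + 39)² = ((½)*(-5 - 2)/(-2) + 39)² = ((½)*(-½)*(-7) + 39)² = (7/4 + 39)² = (163/4)² = 26569/16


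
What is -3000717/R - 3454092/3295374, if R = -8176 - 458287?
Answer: 1379546444427/256195007027 ≈ 5.3848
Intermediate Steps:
R = -466463
-3000717/R - 3454092/3295374 = -3000717/(-466463) - 3454092/3295374 = -3000717*(-1/466463) - 3454092*1/3295374 = 3000717/466463 - 575682/549229 = 1379546444427/256195007027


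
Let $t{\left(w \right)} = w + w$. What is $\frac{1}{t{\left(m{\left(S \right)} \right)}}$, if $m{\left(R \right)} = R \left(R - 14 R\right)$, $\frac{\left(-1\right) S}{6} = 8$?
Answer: $- \frac{1}{59904} \approx -1.6693 \cdot 10^{-5}$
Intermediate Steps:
$S = -48$ ($S = \left(-6\right) 8 = -48$)
$m{\left(R \right)} = - 13 R^{2}$ ($m{\left(R \right)} = R \left(- 13 R\right) = - 13 R^{2}$)
$t{\left(w \right)} = 2 w$
$\frac{1}{t{\left(m{\left(S \right)} \right)}} = \frac{1}{2 \left(- 13 \left(-48\right)^{2}\right)} = \frac{1}{2 \left(\left(-13\right) 2304\right)} = \frac{1}{2 \left(-29952\right)} = \frac{1}{-59904} = - \frac{1}{59904}$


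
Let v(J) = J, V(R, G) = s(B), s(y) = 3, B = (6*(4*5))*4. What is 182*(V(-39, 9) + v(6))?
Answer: 1638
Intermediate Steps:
B = 480 (B = (6*20)*4 = 120*4 = 480)
V(R, G) = 3
182*(V(-39, 9) + v(6)) = 182*(3 + 6) = 182*9 = 1638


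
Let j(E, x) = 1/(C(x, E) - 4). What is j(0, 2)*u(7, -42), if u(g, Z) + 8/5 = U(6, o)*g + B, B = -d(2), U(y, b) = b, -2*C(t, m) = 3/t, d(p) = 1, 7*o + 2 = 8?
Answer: -68/95 ≈ -0.71579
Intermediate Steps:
o = 6/7 (o = -2/7 + (⅐)*8 = -2/7 + 8/7 = 6/7 ≈ 0.85714)
C(t, m) = -3/(2*t)
B = -1 (B = -1*1 = -1)
u(g, Z) = -13/5 + 6*g/7 (u(g, Z) = -8/5 + (6*g/7 - 1) = -8/5 + (-1 + 6*g/7) = -13/5 + 6*g/7)
j(E, x) = 1/(-4 - 3/(2*x)) (j(E, x) = 1/(-3/(2*x) - 4) = 1/(-4 - 3/(2*x)))
j(0, 2)*u(7, -42) = (-2*2/(3 + 8*2))*(-13/5 + (6/7)*7) = (-2*2/(3 + 16))*(-13/5 + 6) = -2*2/19*(17/5) = -2*2*1/19*(17/5) = -4/19*17/5 = -68/95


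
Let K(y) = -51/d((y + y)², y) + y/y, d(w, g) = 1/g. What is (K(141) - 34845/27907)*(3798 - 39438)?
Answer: 650223207000/2537 ≈ 2.5630e+8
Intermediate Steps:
K(y) = 1 - 51*y (K(y) = -51*y + y/y = -51*y + 1 = 1 - 51*y)
(K(141) - 34845/27907)*(3798 - 39438) = ((1 - 51*141) - 34845/27907)*(3798 - 39438) = ((1 - 7191) - 34845*1/27907)*(-35640) = (-7190 - 34845/27907)*(-35640) = -200686175/27907*(-35640) = 650223207000/2537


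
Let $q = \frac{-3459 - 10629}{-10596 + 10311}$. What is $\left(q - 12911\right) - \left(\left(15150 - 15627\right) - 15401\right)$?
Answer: $\frac{286561}{95} \approx 3016.4$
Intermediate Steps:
$q = \frac{4696}{95}$ ($q = - \frac{14088}{-285} = \left(-14088\right) \left(- \frac{1}{285}\right) = \frac{4696}{95} \approx 49.432$)
$\left(q - 12911\right) - \left(\left(15150 - 15627\right) - 15401\right) = \left(\frac{4696}{95} - 12911\right) - \left(\left(15150 - 15627\right) - 15401\right) = - \frac{1221849}{95} - \left(-477 - 15401\right) = - \frac{1221849}{95} - -15878 = - \frac{1221849}{95} + 15878 = \frac{286561}{95}$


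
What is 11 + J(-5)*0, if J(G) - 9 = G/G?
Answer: 11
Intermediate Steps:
J(G) = 10 (J(G) = 9 + G/G = 9 + 1 = 10)
11 + J(-5)*0 = 11 + 10*0 = 11 + 0 = 11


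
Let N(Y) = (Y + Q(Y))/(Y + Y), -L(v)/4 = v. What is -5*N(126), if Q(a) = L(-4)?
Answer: -355/126 ≈ -2.8175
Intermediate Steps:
L(v) = -4*v
Q(a) = 16 (Q(a) = -4*(-4) = 16)
N(Y) = (16 + Y)/(2*Y) (N(Y) = (Y + 16)/(Y + Y) = (16 + Y)/((2*Y)) = (16 + Y)*(1/(2*Y)) = (16 + Y)/(2*Y))
-5*N(126) = -5*(16 + 126)/(2*126) = -5*142/(2*126) = -5*71/126 = -355/126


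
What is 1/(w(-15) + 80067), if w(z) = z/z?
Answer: 1/80068 ≈ 1.2489e-5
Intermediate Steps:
w(z) = 1
1/(w(-15) + 80067) = 1/(1 + 80067) = 1/80068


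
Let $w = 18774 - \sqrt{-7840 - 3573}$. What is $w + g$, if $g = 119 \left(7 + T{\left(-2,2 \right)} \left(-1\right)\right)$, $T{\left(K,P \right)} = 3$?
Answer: $19250 - i \sqrt{11413} \approx 19250.0 - 106.83 i$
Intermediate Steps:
$g = 476$ ($g = 119 \left(7 + 3 \left(-1\right)\right) = 119 \left(7 - 3\right) = 119 \cdot 4 = 476$)
$w = 18774 - i \sqrt{11413}$ ($w = 18774 - \sqrt{-11413} = 18774 - i \sqrt{11413} \approx 18774.0 - 106.83 i$)
$w + g = \left(18774 - i \sqrt{11413}\right) + 476 = 19250 - i \sqrt{11413}$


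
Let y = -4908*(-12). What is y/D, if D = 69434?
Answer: 29448/34717 ≈ 0.84823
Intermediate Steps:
y = 58896
y/D = 58896/69434 = 58896*(1/69434) = 29448/34717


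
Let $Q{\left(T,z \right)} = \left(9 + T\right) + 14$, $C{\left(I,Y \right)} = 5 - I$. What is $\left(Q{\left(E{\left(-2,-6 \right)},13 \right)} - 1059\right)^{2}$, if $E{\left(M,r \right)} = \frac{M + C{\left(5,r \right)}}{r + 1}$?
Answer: $\frac{26811684}{25} \approx 1.0725 \cdot 10^{6}$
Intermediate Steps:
$E{\left(M,r \right)} = \frac{M}{1 + r}$ ($E{\left(M,r \right)} = \frac{M + \left(5 - 5\right)}{r + 1} = \frac{M + \left(5 - 5\right)}{1 + r} = \frac{M + 0}{1 + r} = \frac{M}{1 + r}$)
$Q{\left(T,z \right)} = 23 + T$
$\left(Q{\left(E{\left(-2,-6 \right)},13 \right)} - 1059\right)^{2} = \left(\left(23 - \frac{2}{1 - 6}\right) - 1059\right)^{2} = \left(\left(23 - \frac{2}{-5}\right) - 1059\right)^{2} = \left(\left(23 - - \frac{2}{5}\right) - 1059\right)^{2} = \left(\left(23 + \frac{2}{5}\right) - 1059\right)^{2} = \left(\frac{117}{5} - 1059\right)^{2} = \left(- \frac{5178}{5}\right)^{2} = \frac{26811684}{25}$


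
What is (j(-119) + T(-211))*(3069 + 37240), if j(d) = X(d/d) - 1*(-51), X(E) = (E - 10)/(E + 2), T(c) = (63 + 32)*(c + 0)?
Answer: -806059073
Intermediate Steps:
T(c) = 95*c
X(E) = (-10 + E)/(2 + E)
j(d) = 48 (j(d) = (-10 + d/d)/(2 + d/d) - 1*(-51) = (-10 + 1)/(2 + 1) + 51 = -9/3 + 51 = (1/3)*(-9) + 51 = -3 + 51 = 48)
(j(-119) + T(-211))*(3069 + 37240) = (48 + 95*(-211))*(3069 + 37240) = (48 - 20045)*40309 = -19997*40309 = -806059073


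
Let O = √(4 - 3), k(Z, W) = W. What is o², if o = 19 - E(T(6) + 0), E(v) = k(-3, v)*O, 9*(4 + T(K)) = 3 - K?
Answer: 4900/9 ≈ 544.44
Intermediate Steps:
O = 1 (O = √1 = 1)
T(K) = -11/3 - K/9 (T(K) = -4 + (3 - K)/9 = -4 + (⅓ - K/9) = -11/3 - K/9)
E(v) = v (E(v) = v*1 = v)
o = 70/3 (o = 19 - ((-11/3 - ⅑*6) + 0) = 19 - ((-11/3 - ⅔) + 0) = 19 - (-13/3 + 0) = 19 - 1*(-13/3) = 19 + 13/3 = 70/3 ≈ 23.333)
o² = (70/3)² = 4900/9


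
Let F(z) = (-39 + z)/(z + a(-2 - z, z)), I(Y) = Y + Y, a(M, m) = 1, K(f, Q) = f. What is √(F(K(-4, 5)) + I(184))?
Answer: √3441/3 ≈ 19.553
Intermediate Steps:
I(Y) = 2*Y
F(z) = (-39 + z)/(1 + z) (F(z) = (-39 + z)/(z + 1) = (-39 + z)/(1 + z))
√(F(K(-4, 5)) + I(184)) = √((-39 - 4)/(1 - 4) + 2*184) = √(-43/(-3) + 368) = √(-⅓*(-43) + 368) = √(43/3 + 368) = √(1147/3) = √3441/3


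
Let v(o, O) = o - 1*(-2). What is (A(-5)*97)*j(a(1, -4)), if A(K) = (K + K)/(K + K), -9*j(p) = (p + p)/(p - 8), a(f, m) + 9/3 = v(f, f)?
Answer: 0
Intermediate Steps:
v(o, O) = 2 + o (v(o, O) = o + 2 = 2 + o)
a(f, m) = -1 + f (a(f, m) = -3 + (2 + f) = -1 + f)
j(p) = -2*p/(9*(-8 + p)) (j(p) = -(p + p)/(9*(p - 8)) = -2*p/(9*(-8 + p)))
A(K) = 1 (A(K) = (2*K)/((2*K)) = (2*K)*(1/(2*K)) = 1)
(A(-5)*97)*j(a(1, -4)) = (1*97)*(-2*(-1 + 1)/(-72 + 9*(-1 + 1))) = 97*(-2*0/(-72 + 9*0)) = 97*(-2*0/(-72 + 0)) = 97*(-2*0/(-72)) = 97*(-2*0*(-1/72)) = 97*0 = 0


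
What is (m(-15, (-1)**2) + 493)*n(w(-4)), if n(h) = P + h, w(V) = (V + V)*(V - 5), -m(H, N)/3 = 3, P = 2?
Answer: 35816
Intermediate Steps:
m(H, N) = -9 (m(H, N) = -3*3 = -9)
w(V) = 2*V*(-5 + V) (w(V) = (2*V)*(-5 + V) = 2*V*(-5 + V))
n(h) = 2 + h
(m(-15, (-1)**2) + 493)*n(w(-4)) = (-9 + 493)*(2 + 2*(-4)*(-5 - 4)) = 484*(2 + 2*(-4)*(-9)) = 484*(2 + 72) = 484*74 = 35816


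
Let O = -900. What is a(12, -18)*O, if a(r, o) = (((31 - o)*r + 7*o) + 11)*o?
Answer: 7662600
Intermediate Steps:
a(r, o) = o*(11 + 7*o + r*(31 - o)) (a(r, o) = ((r*(31 - o) + 7*o) + 11)*o = ((7*o + r*(31 - o)) + 11)*o = (11 + 7*o + r*(31 - o))*o = o*(11 + 7*o + r*(31 - o)))
a(12, -18)*O = -18*(11 + 7*(-18) + 31*12 - 1*(-18)*12)*(-900) = -18*(11 - 126 + 372 + 216)*(-900) = -18*473*(-900) = -8514*(-900) = 7662600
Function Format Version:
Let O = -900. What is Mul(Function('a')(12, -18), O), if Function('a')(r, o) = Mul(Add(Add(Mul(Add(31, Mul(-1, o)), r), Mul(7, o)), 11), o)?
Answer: 7662600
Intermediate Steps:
Function('a')(r, o) = Mul(o, Add(11, Mul(7, o), Mul(r, Add(31, Mul(-1, o))))) (Function('a')(r, o) = Mul(Add(Add(Mul(r, Add(31, Mul(-1, o))), Mul(7, o)), 11), o) = Mul(Add(Add(Mul(7, o), Mul(r, Add(31, Mul(-1, o)))), 11), o) = Mul(Add(11, Mul(7, o), Mul(r, Add(31, Mul(-1, o)))), o) = Mul(o, Add(11, Mul(7, o), Mul(r, Add(31, Mul(-1, o))))))
Mul(Function('a')(12, -18), O) = Mul(Mul(-18, Add(11, Mul(7, -18), Mul(31, 12), Mul(-1, -18, 12))), -900) = Mul(Mul(-18, Add(11, -126, 372, 216)), -900) = Mul(Mul(-18, 473), -900) = Mul(-8514, -900) = 7662600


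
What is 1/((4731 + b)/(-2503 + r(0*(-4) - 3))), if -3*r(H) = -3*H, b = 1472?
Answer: -2506/6203 ≈ -0.40400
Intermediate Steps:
r(H) = H (r(H) = -(-1)*H = H)
1/((4731 + b)/(-2503 + r(0*(-4) - 3))) = 1/((4731 + 1472)/(-2503 + (0*(-4) - 3))) = 1/(6203/(-2503 + (0 - 3))) = 1/(6203/(-2503 - 3)) = 1/(6203/(-2506)) = 1/(6203*(-1/2506)) = 1/(-6203/2506) = -2506/6203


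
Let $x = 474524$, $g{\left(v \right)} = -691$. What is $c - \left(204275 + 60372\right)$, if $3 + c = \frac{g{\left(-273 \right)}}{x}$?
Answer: $- \frac{125582777291}{474524} \approx -2.6465 \cdot 10^{5}$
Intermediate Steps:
$c = - \frac{1424263}{474524}$ ($c = -3 - \frac{691}{474524} = - \frac{1424263}{474524} \approx -3.0015$)
$c - \left(204275 + 60372\right) = - \frac{1424263}{474524} - \left(204275 + 60372\right) = - \frac{1424263}{474524} - 264647 = - \frac{125582777291}{474524}$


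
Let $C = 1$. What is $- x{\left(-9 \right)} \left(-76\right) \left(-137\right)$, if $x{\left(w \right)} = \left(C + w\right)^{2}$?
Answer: $-666368$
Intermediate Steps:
$x{\left(w \right)} = \left(1 + w\right)^{2}$
$- x{\left(-9 \right)} \left(-76\right) \left(-137\right) = - \left(1 - 9\right)^{2} \left(-76\right) \left(-137\right) = - \left(-8\right)^{2} \left(-76\right) \left(-137\right) = - 64 \left(-76\right) \left(-137\right) = - \left(-4864\right) \left(-137\right) = \left(-1\right) 666368 = -666368$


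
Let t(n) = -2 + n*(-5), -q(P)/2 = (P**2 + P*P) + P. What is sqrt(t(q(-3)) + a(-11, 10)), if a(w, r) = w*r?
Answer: sqrt(38) ≈ 6.1644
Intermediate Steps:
a(w, r) = r*w
q(P) = -4*P**2 - 2*P (q(P) = -2*((P**2 + P*P) + P) = -2*((P**2 + P**2) + P) = -2*(2*P**2 + P) = -2*(P + 2*P**2) = -4*P**2 - 2*P)
t(n) = -2 - 5*n
sqrt(t(q(-3)) + a(-11, 10)) = sqrt((-2 - (-10)*(-3)*(1 + 2*(-3))) + 10*(-11)) = sqrt((-2 - (-10)*(-3)*(1 - 6)) - 110) = sqrt((-2 - (-10)*(-3)*(-5)) - 110) = sqrt((-2 - 5*(-30)) - 110) = sqrt((-2 + 150) - 110) = sqrt(148 - 110) = sqrt(38)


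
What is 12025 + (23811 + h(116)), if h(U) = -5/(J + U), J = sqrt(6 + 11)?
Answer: 481599424/13439 + 5*sqrt(17)/13439 ≈ 35836.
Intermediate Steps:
J = sqrt(17) ≈ 4.1231
h(U) = -5/(U + sqrt(17)) (h(U) = -5/(sqrt(17) + U) = -5/(U + sqrt(17)))
12025 + (23811 + h(116)) = 12025 + (23811 - 5/(116 + sqrt(17))) = 35836 - 5/(116 + sqrt(17))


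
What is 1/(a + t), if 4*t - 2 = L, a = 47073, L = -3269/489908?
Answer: 1959632/92246733683 ≈ 2.1243e-5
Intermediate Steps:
L = -3269/489908 (L = -3269*1/489908 = -3269/489908 ≈ -0.0066727)
t = 976547/1959632 (t = ½ + (¼)*(-3269/489908) = ½ - 3269/1959632 = 976547/1959632 ≈ 0.49833)
1/(a + t) = 1/(47073 + 976547/1959632) = 1/(92246733683/1959632) = 1959632/92246733683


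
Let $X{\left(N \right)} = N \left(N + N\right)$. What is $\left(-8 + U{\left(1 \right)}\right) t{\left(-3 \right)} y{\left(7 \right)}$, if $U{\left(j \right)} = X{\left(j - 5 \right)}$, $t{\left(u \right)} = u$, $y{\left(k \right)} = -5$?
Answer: $360$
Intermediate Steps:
$X{\left(N \right)} = 2 N^{2}$ ($X{\left(N \right)} = N 2 N = 2 N^{2}$)
$U{\left(j \right)} = 2 \left(-5 + j\right)^{2}$ ($U{\left(j \right)} = 2 \left(j - 5\right)^{2} = 2 \left(-5 + j\right)^{2}$)
$\left(-8 + U{\left(1 \right)}\right) t{\left(-3 \right)} y{\left(7 \right)} = \left(-8 + 2 \left(-5 + 1\right)^{2}\right) \left(-3\right) \left(-5\right) = \left(-8 + 2 \left(-4\right)^{2}\right) \left(-3\right) \left(-5\right) = \left(-8 + 2 \cdot 16\right) \left(-3\right) \left(-5\right) = \left(-8 + 32\right) \left(-3\right) \left(-5\right) = 24 \left(-3\right) \left(-5\right) = \left(-72\right) \left(-5\right) = 360$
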